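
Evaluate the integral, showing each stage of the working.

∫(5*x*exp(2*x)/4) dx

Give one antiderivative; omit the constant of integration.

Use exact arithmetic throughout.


Step 1. Integrate ∫(5*x*exp(2*x)/4) dx by parts with u = x, dv = (5*exp(2*x)/4) dx, so v = 5*exp(2*x)/8: now 5*x*exp(2*x)/8 + ∫(-5*exp(2*x)/8) dx.
Step 2. Evaluate the standard form: now 5*x*exp(2*x)/8 - 5*exp(2*x)/16.
Answer: 5*x*exp(2*x)/8 - 5*exp(2*x)/16.


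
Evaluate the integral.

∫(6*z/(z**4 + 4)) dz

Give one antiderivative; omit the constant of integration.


Answer: 3*atan(z**2/2)/2.


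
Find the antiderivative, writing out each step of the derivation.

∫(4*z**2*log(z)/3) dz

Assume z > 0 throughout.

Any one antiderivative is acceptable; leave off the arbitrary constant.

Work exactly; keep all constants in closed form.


Step 1. Integrate ∫(4*z**2*log(z)/3) dz by parts with u = log(z), dv = (4*z**2/3) dz, so v = 4*z**3/9 [assuming z > 0]: now 4*z**3*log(z)/9 + ∫(-4*z**2/9) dz.
Step 2. Evaluate the standard form: now 4*z**3*log(z)/9 - 4*z**3/27.
Answer: 4*z**3*log(z)/9 - 4*z**3/27.


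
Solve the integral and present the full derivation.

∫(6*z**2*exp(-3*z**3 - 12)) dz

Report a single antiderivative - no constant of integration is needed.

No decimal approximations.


Step 1. Substitute u = z**3 + 4, turning ∫(6*z**2*exp(-3*z**3 - 12)) dz into ∫(2*exp(-3*u)) du: now ∫(2*exp(-3*u)) du.
Step 2. Evaluate the standard form: now -2*exp(-3*u)/3.
Step 3. Substitute back u = z**3 + 4: now -2*exp(-3*z**3 - 12)/3.
Answer: -2*exp(-3*z**3 - 12)/3.


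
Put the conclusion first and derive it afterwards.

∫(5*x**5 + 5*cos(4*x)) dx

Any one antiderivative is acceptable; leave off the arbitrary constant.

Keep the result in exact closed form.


The answer is 5*x**6/6 + 5*sin(4*x)/4.
Step 1. Rewrite: now ∫(5*x**5) dx + ∫(5*cos(4*x)) dx.
Step 2. Evaluate the standard form: now 5*sin(4*x)/4 + ∫(5*x**5) dx.
Step 3. Evaluate the standard form: now 5*x**6/6 + 5*sin(4*x)/4.
Answer: 5*x**6/6 + 5*sin(4*x)/4.


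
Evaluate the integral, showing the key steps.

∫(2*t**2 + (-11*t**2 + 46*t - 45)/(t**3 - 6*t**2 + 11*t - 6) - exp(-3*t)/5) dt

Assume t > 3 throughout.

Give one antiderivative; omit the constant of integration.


Step 1. Rewrite: now ∫(2*t**2) dt + ∫((-11*t**2 + 46*t - 45)/(t**3 - 6*t**2 + 11*t - 6)) dt + ∫(-exp(-3*t)/5) dt.
Step 2. Evaluate the standard form: now 2*t**3/3 + ∫((-11*t**2 + 46*t - 45)/(t**3 - 6*t**2 + 11*t - 6)) dt + ∫(-exp(-3*t)/5) dt.
Step 3. Decompose ∫((-11*t**2 + 46*t - 45)/(t**3 - 6*t**2 + 11*t - 6)) dt by partial fractions, (-11*t**2 + 46*t - 45)/(t**3 - 6*t**2 + 11*t - 6) = -5/(t - 1) - 3/(t - 2) - 3/(t - 3): now 2*t**3/3 + ∫(-3/(t - 3)) dt + ∫(-3/(t - 2)) dt + ∫(-5/(t - 1)) dt + ∫(-exp(-3*t)/5) dt.
Step 4. Evaluate the standard form [assuming t > 3]: now 2*t**3/3 - 3*log(t - 3) + ∫(-3/(t - 2)) dt + ∫(-5/(t - 1)) dt + ∫(-exp(-3*t)/5) dt.
Step 5. Evaluate the standard form [assuming t > 2]: now 2*t**3/3 - 3*log(t - 3) - 3*log(t - 2) + ∫(-5/(t - 1)) dt + ∫(-exp(-3*t)/5) dt.
Step 6. Evaluate the standard form [assuming t > 1]: now 2*t**3/3 - 3*log(t - 3) - 3*log(t - 2) - 5*log(t - 1) + ∫(-exp(-3*t)/5) dt.
Step 7. Evaluate the standard form: now 2*t**3/3 - 3*log(t - 3) - 3*log(t - 2) - 5*log(t - 1) + exp(-3*t)/15.
Answer: 2*t**3/3 - 3*log(t - 3) - 3*log(t - 2) - 5*log(t - 1) + exp(-3*t)/15.


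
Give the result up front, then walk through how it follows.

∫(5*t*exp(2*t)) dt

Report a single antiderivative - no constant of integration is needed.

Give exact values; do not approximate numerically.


The answer is 5*t*exp(2*t)/2 - 5*exp(2*t)/4.
Step 1. Integrate ∫(5*t*exp(2*t)) dt by parts with u = t, dv = (5*exp(2*t)) dt, so v = 5*exp(2*t)/2: now 5*t*exp(2*t)/2 + ∫(-5*exp(2*t)/2) dt.
Step 2. Evaluate the standard form: now 5*t*exp(2*t)/2 - 5*exp(2*t)/4.
Answer: 5*t*exp(2*t)/2 - 5*exp(2*t)/4.


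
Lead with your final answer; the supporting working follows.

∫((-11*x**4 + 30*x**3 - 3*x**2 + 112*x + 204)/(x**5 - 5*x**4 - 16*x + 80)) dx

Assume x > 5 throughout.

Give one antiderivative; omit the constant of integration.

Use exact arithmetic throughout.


The answer is -4*log(x - 5) - 5*log(x - 2) - 2*log(x + 2) + atan(x/2)/2.
Step 1. Decompose ∫((-11*x**4 + 30*x**3 - 3*x**2 + 112*x + 204)/(x**5 - 5*x**4 - 16*x + 80)) dx by partial fractions, (-11*x**4 + 30*x**3 - 3*x**2 + 112*x + 204)/(x**5 - 5*x**4 - 16*x + 80) = 1/(x**2 + 4) - 2/(x + 2) - 5/(x - 2) - 4/(x - 5): now ∫(-4/(x - 5)) dx + ∫(-5/(x - 2)) dx + ∫(-2/(x + 2)) dx + ∫(1/(x**2 + 4)) dx.
Step 2. Evaluate the standard form [assuming x > 2]: now -5*log(x - 2) + ∫(-4/(x - 5)) dx + ∫(-2/(x + 2)) dx + ∫(1/(x**2 + 4)) dx.
Step 3. Evaluate the standard form [assuming x > 5]: now -4*log(x - 5) - 5*log(x - 2) + ∫(-2/(x + 2)) dx + ∫(1/(x**2 + 4)) dx.
Step 4. Evaluate the standard form [assuming x > -2]: now -4*log(x - 5) - 5*log(x - 2) - 2*log(x + 2) + ∫(1/(x**2 + 4)) dx.
Step 5. Evaluate the standard form: now -4*log(x - 5) - 5*log(x - 2) - 2*log(x + 2) + atan(x/2)/2.
Answer: -4*log(x - 5) - 5*log(x - 2) - 2*log(x + 2) + atan(x/2)/2.


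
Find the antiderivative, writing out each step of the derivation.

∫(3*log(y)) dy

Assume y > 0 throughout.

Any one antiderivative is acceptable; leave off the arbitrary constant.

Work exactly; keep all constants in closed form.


Step 1. Integrate ∫(3*log(y)) dy by parts with u = log(y), dv = (3) dy, so v = 3*y [assuming y > 0]: now 3*y*log(y) + ∫(-3) dy.
Step 2. Evaluate the standard form: now 3*y*log(y) - 3*y.
Answer: 3*y*log(y) - 3*y.


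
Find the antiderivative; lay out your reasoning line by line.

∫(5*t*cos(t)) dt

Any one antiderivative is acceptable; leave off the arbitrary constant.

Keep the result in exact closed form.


Step 1. Integrate ∫(5*t*cos(t)) dt by parts with u = t, dv = (5*cos(t)) dt, so v = 5*sin(t): now 5*t*sin(t) + ∫(-5*sin(t)) dt.
Step 2. Evaluate the standard form: now 5*t*sin(t) + 5*cos(t).
Answer: 5*t*sin(t) + 5*cos(t).


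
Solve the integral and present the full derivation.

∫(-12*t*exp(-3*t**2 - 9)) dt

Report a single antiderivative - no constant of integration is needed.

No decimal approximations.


Step 1. Substitute u = t**2 + 3, turning ∫(-12*t*exp(-3*t**2 - 9)) dt into ∫(-6*exp(-3*u)) du: now ∫(-6*exp(-3*u)) du.
Step 2. Evaluate the standard form: now 2*exp(-3*u).
Step 3. Substitute back u = t**2 + 3: now 2*exp(-3*t**2 - 9).
Answer: 2*exp(-3*t**2 - 9).


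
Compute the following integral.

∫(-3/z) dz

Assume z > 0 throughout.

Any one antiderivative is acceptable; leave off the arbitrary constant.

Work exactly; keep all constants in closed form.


Answer: -3*log(z).


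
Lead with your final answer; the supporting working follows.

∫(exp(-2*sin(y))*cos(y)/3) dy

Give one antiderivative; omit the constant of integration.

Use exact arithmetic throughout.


The answer is -exp(-2*sin(y))/6.
Step 1. Substitute u = sin(y), turning ∫(exp(-2*sin(y))*cos(y)/3) dy into ∫(exp(-2*u)/3) du: now ∫(exp(-2*u)/3) du.
Step 2. Evaluate the standard form: now -exp(-2*u)/6.
Step 3. Substitute back u = sin(y): now -exp(-2*sin(y))/6.
Answer: -exp(-2*sin(y))/6.


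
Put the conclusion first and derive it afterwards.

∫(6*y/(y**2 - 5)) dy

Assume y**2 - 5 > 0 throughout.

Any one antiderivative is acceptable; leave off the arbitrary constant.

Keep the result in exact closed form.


The answer is 3*log(y**2 - 5).
Step 1. Substitute u = y**2 - 5, turning ∫(6*y/(y**2 - 5)) dy into ∫(3/u) du: now ∫(3/u) du.
Step 2. Evaluate the standard form [assuming u > 0]: now 3*log(u).
Step 3. Substitute back u = y**2 - 5: now 3*log(y**2 - 5).
Answer: 3*log(y**2 - 5).


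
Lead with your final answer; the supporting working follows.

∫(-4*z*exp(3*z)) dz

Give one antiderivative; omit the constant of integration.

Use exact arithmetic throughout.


The answer is -4*z*exp(3*z)/3 + 4*exp(3*z)/9.
Step 1. Integrate ∫(-4*z*exp(3*z)) dz by parts with u = z, dv = (-4*exp(3*z)) dz, so v = -4*exp(3*z)/3: now -4*z*exp(3*z)/3 + ∫(4*exp(3*z)/3) dz.
Step 2. Evaluate the standard form: now -4*z*exp(3*z)/3 + 4*exp(3*z)/9.
Answer: -4*z*exp(3*z)/3 + 4*exp(3*z)/9.


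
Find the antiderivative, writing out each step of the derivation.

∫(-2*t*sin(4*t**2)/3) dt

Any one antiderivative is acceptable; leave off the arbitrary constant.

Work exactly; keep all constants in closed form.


Step 1. Substitute u = t**2, turning ∫(-2*t*sin(4*t**2)/3) dt into ∫(-sin(4*u)/3) du: now ∫(-sin(4*u)/3) du.
Step 2. Evaluate the standard form: now cos(4*u)/12.
Step 3. Substitute back u = t**2: now cos(4*t**2)/12.
Answer: cos(4*t**2)/12.


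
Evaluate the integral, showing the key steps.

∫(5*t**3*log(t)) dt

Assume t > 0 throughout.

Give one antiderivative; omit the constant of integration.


Step 1. Integrate ∫(5*t**3*log(t)) dt by parts with u = log(t), dv = (5*t**3) dt, so v = 5*t**4/4 [assuming t > 0]: now 5*t**4*log(t)/4 + ∫(-5*t**3/4) dt.
Step 2. Evaluate the standard form: now 5*t**4*log(t)/4 - 5*t**4/16.
Answer: 5*t**4*log(t)/4 - 5*t**4/16.


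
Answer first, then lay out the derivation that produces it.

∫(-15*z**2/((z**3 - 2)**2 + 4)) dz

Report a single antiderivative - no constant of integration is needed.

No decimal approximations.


The answer is -5*atan(z**3/2 - 1)/2.
Step 1. Substitute u = z**3 - 2, turning ∫(-15*z**2/((z**3 - 2)**2 + 4)) dz into ∫(-5/(u**2 + 4)) du: now ∫(-5/(u**2 + 4)) du.
Step 2. Evaluate the standard form: now -5*atan(u/2)/2.
Step 3. Substitute back u = z**3 - 2: now -5*atan(z**3/2 - 1)/2.
Answer: -5*atan(z**3/2 - 1)/2.


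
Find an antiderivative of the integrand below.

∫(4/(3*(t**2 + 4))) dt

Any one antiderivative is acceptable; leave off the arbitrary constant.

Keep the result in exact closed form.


Answer: 2*atan(t/2)/3.


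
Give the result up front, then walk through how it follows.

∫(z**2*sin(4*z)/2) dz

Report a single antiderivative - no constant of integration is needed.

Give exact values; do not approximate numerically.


The answer is -z**2*cos(4*z)/8 + z*sin(4*z)/16 + cos(4*z)/64.
Step 1. Integrate ∫(z**2*sin(4*z)/2) dz by parts with u = z**2, dv = (sin(4*z)/2) dz, so v = -cos(4*z)/8: now -z**2*cos(4*z)/8 + ∫(z*cos(4*z)/4) dz.
Step 2. Integrate ∫(z*cos(4*z)/4) dz by parts with u = z, dv = (cos(4*z)/4) dz, so v = sin(4*z)/16: now -z**2*cos(4*z)/8 + z*sin(4*z)/16 + ∫(-sin(4*z)/16) dz.
Step 3. Evaluate the standard form: now -z**2*cos(4*z)/8 + z*sin(4*z)/16 + cos(4*z)/64.
Answer: -z**2*cos(4*z)/8 + z*sin(4*z)/16 + cos(4*z)/64.


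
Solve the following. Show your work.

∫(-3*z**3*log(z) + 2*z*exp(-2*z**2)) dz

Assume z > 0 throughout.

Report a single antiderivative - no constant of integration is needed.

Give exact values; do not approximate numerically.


Step 1. Rewrite: now ∫(2*z*exp(-2*z**2)) dz + ∫(-3*z**3*log(z)) dz.
Step 2. Integrate ∫(-3*z**3*log(z)) dz by parts with u = log(z), dv = (-3*z**3) dz, so v = -3*z**4/4 [assuming z > 0]: now -3*z**4*log(z)/4 + ∫(3*z**3/4) dz + ∫(2*z*exp(-2*z**2)) dz.
Step 3. Evaluate the standard form: now -3*z**4*log(z)/4 + 3*z**4/16 + ∫(2*z*exp(-2*z**2)) dz.
Step 4. Substitute u = z**2, turning ∫(2*z*exp(-2*z**2)) dz into ∫(exp(-2*u)) du: now -3*z**4*log(z)/4 + 3*z**4/16 + ∫(exp(-2*u)) du.
Step 5. Evaluate the standard form: now -3*z**4*log(z)/4 + 3*z**4/16 - exp(-2*u)/2.
Step 6. Substitute back u = z**2: now -3*z**4*log(z)/4 + 3*z**4/16 - exp(-2*z**2)/2.
Answer: -3*z**4*log(z)/4 + 3*z**4/16 - exp(-2*z**2)/2.


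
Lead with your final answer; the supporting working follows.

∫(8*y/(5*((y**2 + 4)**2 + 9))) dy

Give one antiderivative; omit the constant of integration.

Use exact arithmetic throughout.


The answer is 4*atan(y**2/3 + 4/3)/15.
Step 1. Substitute u = y**2 + 4, turning ∫(8*y/(5*((y**2 + 4)**2 + 9))) dy into ∫(4/(5*(u**2 + 9))) du: now ∫(4/(5*(u**2 + 9))) du.
Step 2. Evaluate the standard form: now 4*atan(u/3)/15.
Step 3. Substitute back u = y**2 + 4: now 4*atan(y**2/3 + 4/3)/15.
Answer: 4*atan(y**2/3 + 4/3)/15.


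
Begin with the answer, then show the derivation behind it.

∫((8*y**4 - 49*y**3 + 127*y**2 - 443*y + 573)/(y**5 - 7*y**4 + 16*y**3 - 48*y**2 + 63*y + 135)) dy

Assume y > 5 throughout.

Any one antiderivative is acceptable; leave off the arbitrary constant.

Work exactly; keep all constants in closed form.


The answer is log(y - 5) + 2*log(y - 3) + 5*log(y + 1) + atan(y/3)/3.
Step 1. Decompose ∫((8*y**4 - 49*y**3 + 127*y**2 - 443*y + 573)/(y**5 - 7*y**4 + 16*y**3 - 48*y**2 + 63*y + 135)) dy by partial fractions, (8*y**4 - 49*y**3 + 127*y**2 - 443*y + 573)/(y**5 - 7*y**4 + 16*y**3 - 48*y**2 + 63*y + 135) = 1/(y**2 + 9) + 5/(y + 1) + 2/(y - 3) + 1/(y - 5): now ∫(1/(y - 5)) dy + ∫(2/(y - 3)) dy + ∫(5/(y + 1)) dy + ∫(1/(y**2 + 9)) dy.
Step 2. Evaluate the standard form [assuming y > -1]: now 5*log(y + 1) + ∫(1/(y - 5)) dy + ∫(2/(y - 3)) dy + ∫(1/(y**2 + 9)) dy.
Step 3. Evaluate the standard form [assuming y > 5]: now log(y - 5) + 5*log(y + 1) + ∫(2/(y - 3)) dy + ∫(1/(y**2 + 9)) dy.
Step 4. Evaluate the standard form [assuming y > 3]: now log(y - 5) + 2*log(y - 3) + 5*log(y + 1) + ∫(1/(y**2 + 9)) dy.
Step 5. Evaluate the standard form: now log(y - 5) + 2*log(y - 3) + 5*log(y + 1) + atan(y/3)/3.
Answer: log(y - 5) + 2*log(y - 3) + 5*log(y + 1) + atan(y/3)/3.


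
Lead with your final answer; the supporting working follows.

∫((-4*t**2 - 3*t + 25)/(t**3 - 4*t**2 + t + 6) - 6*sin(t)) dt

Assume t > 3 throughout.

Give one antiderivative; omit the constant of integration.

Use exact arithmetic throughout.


The answer is -5*log(t - 3) - log(t - 2) + 2*log(t + 1) + 6*cos(t).
Step 1. Rewrite: now ∫((-4*t**2 - 3*t + 25)/(t**3 - 4*t**2 + t + 6)) dt + ∫(-6*sin(t)) dt.
Step 2. Evaluate the standard form: now 6*cos(t) + ∫((-4*t**2 - 3*t + 25)/(t**3 - 4*t**2 + t + 6)) dt.
Step 3. Decompose ∫((-4*t**2 - 3*t + 25)/(t**3 - 4*t**2 + t + 6)) dt by partial fractions, (-4*t**2 - 3*t + 25)/(t**3 - 4*t**2 + t + 6) = 2/(t + 1) - 1/(t - 2) - 5/(t - 3): now 6*cos(t) + ∫(-5/(t - 3)) dt + ∫(-1/(t - 2)) dt + ∫(2/(t + 1)) dt.
Step 4. Evaluate the standard form [assuming t > -1]: now 2*log(t + 1) + 6*cos(t) + ∫(-5/(t - 3)) dt + ∫(-1/(t - 2)) dt.
Step 5. Evaluate the standard form [assuming t > 3]: now -5*log(t - 3) + 2*log(t + 1) + 6*cos(t) + ∫(-1/(t - 2)) dt.
Step 6. Evaluate the standard form [assuming t > 2]: now -5*log(t - 3) - log(t - 2) + 2*log(t + 1) + 6*cos(t).
Answer: -5*log(t - 3) - log(t - 2) + 2*log(t + 1) + 6*cos(t).


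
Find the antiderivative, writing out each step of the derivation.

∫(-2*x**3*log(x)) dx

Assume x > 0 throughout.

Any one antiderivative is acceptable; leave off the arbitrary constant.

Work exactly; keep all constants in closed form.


Step 1. Integrate ∫(-2*x**3*log(x)) dx by parts with u = log(x), dv = (-2*x**3) dx, so v = -x**4/2 [assuming x > 0]: now -x**4*log(x)/2 + ∫(x**3/2) dx.
Step 2. Evaluate the standard form: now -x**4*log(x)/2 + x**4/8.
Answer: -x**4*log(x)/2 + x**4/8.


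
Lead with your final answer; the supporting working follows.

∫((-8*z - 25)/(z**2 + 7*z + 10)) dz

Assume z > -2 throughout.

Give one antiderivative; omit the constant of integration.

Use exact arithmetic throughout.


The answer is -3*log(z + 2) - 5*log(z + 5).
Step 1. Decompose ∫((-8*z - 25)/(z**2 + 7*z + 10)) dz by partial fractions, (-8*z - 25)/(z**2 + 7*z + 10) = -5/(z + 5) - 3/(z + 2): now ∫(-3/(z + 2)) dz + ∫(-5/(z + 5)) dz.
Step 2. Evaluate the standard form [assuming z > -5]: now -5*log(z + 5) + ∫(-3/(z + 2)) dz.
Step 3. Evaluate the standard form [assuming z > -2]: now -3*log(z + 2) - 5*log(z + 5).
Answer: -3*log(z + 2) - 5*log(z + 5).


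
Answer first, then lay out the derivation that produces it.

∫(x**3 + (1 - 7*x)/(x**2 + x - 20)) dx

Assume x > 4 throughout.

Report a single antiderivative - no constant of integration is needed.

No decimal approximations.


The answer is x**4/4 - 3*log(x - 4) - 4*log(x + 5).
Step 1. Rewrite: now ∫(x**3) dx + ∫((1 - 7*x)/(x**2 + x - 20)) dx.
Step 2. Decompose ∫((1 - 7*x)/(x**2 + x - 20)) dx by partial fractions, (1 - 7*x)/(x**2 + x - 20) = -4/(x + 5) - 3/(x - 4): now ∫(x**3) dx + ∫(-3/(x - 4)) dx + ∫(-4/(x + 5)) dx.
Step 3. Evaluate the standard form [assuming x > 4]: now -3*log(x - 4) + ∫(x**3) dx + ∫(-4/(x + 5)) dx.
Step 4. Evaluate the standard form [assuming x > -5]: now -3*log(x - 4) - 4*log(x + 5) + ∫(x**3) dx.
Step 5. Evaluate the standard form: now x**4/4 - 3*log(x - 4) - 4*log(x + 5).
Answer: x**4/4 - 3*log(x - 4) - 4*log(x + 5).


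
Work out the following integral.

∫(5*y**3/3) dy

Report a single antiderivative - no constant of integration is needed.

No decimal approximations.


Answer: 5*y**4/12.


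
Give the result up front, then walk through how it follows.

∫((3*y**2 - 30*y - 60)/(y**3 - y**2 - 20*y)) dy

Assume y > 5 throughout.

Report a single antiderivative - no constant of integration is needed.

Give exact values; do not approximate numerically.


The answer is 3*log(y) - 3*log(y - 5) + 3*log(y + 4).
Step 1. Decompose ∫((3*y**2 - 30*y - 60)/(y**3 - y**2 - 20*y)) dy by partial fractions, (3*y**2 - 30*y - 60)/(y**3 - y**2 - 20*y) = 3/(y + 4) - 3/(y - 5) + 3/y: now ∫(3/y) dy + ∫(-3/(y - 5)) dy + ∫(3/(y + 4)) dy.
Step 2. Evaluate the standard form [assuming y > -4]: now 3*log(y + 4) + ∫(3/y) dy + ∫(-3/(y - 5)) dy.
Step 3. Evaluate the standard form [assuming y > 0]: now 3*log(y) + 3*log(y + 4) + ∫(-3/(y - 5)) dy.
Step 4. Evaluate the standard form [assuming y > 5]: now 3*log(y) - 3*log(y - 5) + 3*log(y + 4).
Answer: 3*log(y) - 3*log(y - 5) + 3*log(y + 4).


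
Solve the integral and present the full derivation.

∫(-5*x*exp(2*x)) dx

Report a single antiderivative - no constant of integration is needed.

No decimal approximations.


Step 1. Integrate ∫(-5*x*exp(2*x)) dx by parts with u = x, dv = (-5*exp(2*x)) dx, so v = -5*exp(2*x)/2: now -5*x*exp(2*x)/2 + ∫(5*exp(2*x)/2) dx.
Step 2. Evaluate the standard form: now -5*x*exp(2*x)/2 + 5*exp(2*x)/4.
Answer: -5*x*exp(2*x)/2 + 5*exp(2*x)/4.


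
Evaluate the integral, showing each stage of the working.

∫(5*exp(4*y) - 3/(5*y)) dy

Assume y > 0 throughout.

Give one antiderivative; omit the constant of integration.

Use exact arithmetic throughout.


Step 1. Rewrite: now ∫(-3/(5*y)) dy + ∫(5*exp(4*y)) dy.
Step 2. Evaluate the standard form: now 5*exp(4*y)/4 + ∫(-3/(5*y)) dy.
Step 3. Evaluate the standard form [assuming y > 0]: now 5*exp(4*y)/4 - 3*log(y)/5.
Answer: 5*exp(4*y)/4 - 3*log(y)/5.


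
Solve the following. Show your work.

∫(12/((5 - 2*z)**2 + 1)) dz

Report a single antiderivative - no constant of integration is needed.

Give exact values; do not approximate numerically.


Step 1. Substitute u = 5 - 2*z, turning ∫(12/((5 - 2*z)**2 + 1)) dz into ∫(-6/(u**2 + 1)) du: now ∫(-6/(u**2 + 1)) du.
Step 2. Evaluate the standard form: now -6*atan(u).
Step 3. Substitute back u = 5 - 2*z: now 6*atan(2*z - 5).
Answer: 6*atan(2*z - 5).


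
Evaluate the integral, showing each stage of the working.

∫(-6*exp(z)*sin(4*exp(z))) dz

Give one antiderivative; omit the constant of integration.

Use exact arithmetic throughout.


Step 1. Substitute u = exp(z), turning ∫(-6*exp(z)*sin(4*exp(z))) dz into ∫(-6*sin(4*u)) du: now ∫(-6*sin(4*u)) du.
Step 2. Evaluate the standard form: now 3*cos(4*u)/2.
Step 3. Substitute back u = exp(z): now 3*cos(4*exp(z))/2.
Answer: 3*cos(4*exp(z))/2.


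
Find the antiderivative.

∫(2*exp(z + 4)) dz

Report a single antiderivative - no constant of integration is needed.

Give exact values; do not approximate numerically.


Answer: 2*exp(z + 4).


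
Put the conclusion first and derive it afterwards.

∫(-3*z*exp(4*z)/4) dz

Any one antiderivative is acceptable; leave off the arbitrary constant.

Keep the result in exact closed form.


The answer is -3*z*exp(4*z)/16 + 3*exp(4*z)/64.
Step 1. Integrate ∫(-3*z*exp(4*z)/4) dz by parts with u = z, dv = (-3*exp(4*z)/4) dz, so v = -3*exp(4*z)/16: now -3*z*exp(4*z)/16 + ∫(3*exp(4*z)/16) dz.
Step 2. Evaluate the standard form: now -3*z*exp(4*z)/16 + 3*exp(4*z)/64.
Answer: -3*z*exp(4*z)/16 + 3*exp(4*z)/64.


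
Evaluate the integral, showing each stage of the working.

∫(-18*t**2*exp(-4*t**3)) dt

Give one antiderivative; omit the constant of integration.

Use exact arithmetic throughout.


Step 1. Substitute u = t**3, turning ∫(-18*t**2*exp(-4*t**3)) dt into ∫(-6*exp(-4*u)) du: now ∫(-6*exp(-4*u)) du.
Step 2. Evaluate the standard form: now 3*exp(-4*u)/2.
Step 3. Substitute back u = t**3: now 3*exp(-4*t**3)/2.
Answer: 3*exp(-4*t**3)/2.


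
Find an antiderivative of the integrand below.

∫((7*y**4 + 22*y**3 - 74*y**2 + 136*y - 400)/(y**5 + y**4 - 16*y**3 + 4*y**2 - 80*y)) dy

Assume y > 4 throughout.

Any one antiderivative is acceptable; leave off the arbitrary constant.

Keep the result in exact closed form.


Answer: 5*log(y) + 3*log(y - 4) - log(y + 5) - atan(y/2).


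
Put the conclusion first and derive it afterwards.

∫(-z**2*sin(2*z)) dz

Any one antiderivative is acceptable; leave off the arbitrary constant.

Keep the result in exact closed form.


The answer is z**2*cos(2*z)/2 - z*sin(2*z)/2 - cos(2*z)/4.
Step 1. Integrate ∫(-z**2*sin(2*z)) dz by parts with u = z**2, dv = (-sin(2*z)) dz, so v = cos(2*z)/2: now z**2*cos(2*z)/2 + ∫(-z*cos(2*z)) dz.
Step 2. Integrate ∫(-z*cos(2*z)) dz by parts with u = z, dv = (-cos(2*z)) dz, so v = -sin(2*z)/2: now z**2*cos(2*z)/2 - z*sin(2*z)/2 + ∫(sin(2*z)/2) dz.
Step 3. Evaluate the standard form: now z**2*cos(2*z)/2 - z*sin(2*z)/2 - cos(2*z)/4.
Answer: z**2*cos(2*z)/2 - z*sin(2*z)/2 - cos(2*z)/4.


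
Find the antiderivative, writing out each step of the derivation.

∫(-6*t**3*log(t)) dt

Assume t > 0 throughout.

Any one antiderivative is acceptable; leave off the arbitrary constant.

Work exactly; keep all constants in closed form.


Step 1. Integrate ∫(-6*t**3*log(t)) dt by parts with u = log(t), dv = (-6*t**3) dt, so v = -3*t**4/2 [assuming t > 0]: now -3*t**4*log(t)/2 + ∫(3*t**3/2) dt.
Step 2. Evaluate the standard form: now -3*t**4*log(t)/2 + 3*t**4/8.
Answer: -3*t**4*log(t)/2 + 3*t**4/8.


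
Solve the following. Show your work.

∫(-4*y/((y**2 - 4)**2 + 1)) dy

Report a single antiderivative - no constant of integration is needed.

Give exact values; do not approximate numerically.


Step 1. Substitute u = y**2 - 4, turning ∫(-4*y/((y**2 - 4)**2 + 1)) dy into ∫(-2/(u**2 + 1)) du: now ∫(-2/(u**2 + 1)) du.
Step 2. Evaluate the standard form: now -2*atan(u).
Step 3. Substitute back u = y**2 - 4: now -2*atan(y**2 - 4).
Answer: -2*atan(y**2 - 4).


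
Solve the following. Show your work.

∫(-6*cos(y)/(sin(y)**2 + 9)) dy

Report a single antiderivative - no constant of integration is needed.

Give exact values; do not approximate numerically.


Step 1. Substitute u = sin(y), turning ∫(-6*cos(y)/(sin(y)**2 + 9)) dy into ∫(-6/(u**2 + 9)) du: now ∫(-6/(u**2 + 9)) du.
Step 2. Evaluate the standard form: now -2*atan(u/3).
Step 3. Substitute back u = sin(y): now -2*atan(sin(y)/3).
Answer: -2*atan(sin(y)/3).


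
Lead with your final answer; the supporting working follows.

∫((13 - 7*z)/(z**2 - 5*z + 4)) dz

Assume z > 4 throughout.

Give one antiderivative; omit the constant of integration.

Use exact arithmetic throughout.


The answer is -5*log(z - 4) - 2*log(z - 1).
Step 1. Decompose ∫((13 - 7*z)/(z**2 - 5*z + 4)) dz by partial fractions, (13 - 7*z)/(z**2 - 5*z + 4) = -2/(z - 1) - 5/(z - 4): now ∫(-5/(z - 4)) dz + ∫(-2/(z - 1)) dz.
Step 2. Evaluate the standard form [assuming z > 4]: now -5*log(z - 4) + ∫(-2/(z - 1)) dz.
Step 3. Evaluate the standard form [assuming z > 1]: now -5*log(z - 4) - 2*log(z - 1).
Answer: -5*log(z - 4) - 2*log(z - 1).


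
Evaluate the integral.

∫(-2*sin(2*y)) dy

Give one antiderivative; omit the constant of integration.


Answer: cos(2*y).


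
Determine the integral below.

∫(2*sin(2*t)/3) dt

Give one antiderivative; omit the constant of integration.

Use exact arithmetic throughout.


Answer: -cos(2*t)/3.


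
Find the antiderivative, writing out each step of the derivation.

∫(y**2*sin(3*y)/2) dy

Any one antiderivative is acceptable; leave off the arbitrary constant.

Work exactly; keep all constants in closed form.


Step 1. Integrate ∫(y**2*sin(3*y)/2) dy by parts with u = y**2, dv = (sin(3*y)/2) dy, so v = -cos(3*y)/6: now -y**2*cos(3*y)/6 + ∫(y*cos(3*y)/3) dy.
Step 2. Integrate ∫(y*cos(3*y)/3) dy by parts with u = y, dv = (cos(3*y)/3) dy, so v = sin(3*y)/9: now -y**2*cos(3*y)/6 + y*sin(3*y)/9 + ∫(-sin(3*y)/9) dy.
Step 3. Evaluate the standard form: now -y**2*cos(3*y)/6 + y*sin(3*y)/9 + cos(3*y)/27.
Answer: -y**2*cos(3*y)/6 + y*sin(3*y)/9 + cos(3*y)/27.


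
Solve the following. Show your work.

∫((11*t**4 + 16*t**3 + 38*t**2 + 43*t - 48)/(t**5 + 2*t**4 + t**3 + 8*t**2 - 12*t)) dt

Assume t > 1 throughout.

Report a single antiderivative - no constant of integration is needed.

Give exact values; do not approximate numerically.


Step 1. Decompose ∫((11*t**4 + 16*t**3 + 38*t**2 + 43*t - 48)/(t**5 + 2*t**4 + t**3 + 8*t**2 - 12*t)) dt by partial fractions, (11*t**4 + 16*t**3 + 38*t**2 + 43*t - 48)/(t**5 + 2*t**4 + t**3 + 8*t**2 - 12*t) = 3/(t**2 + 4) + 4/(t + 3) + 3/(t - 1) + 4/t: now ∫(4/t) dt + ∫(3/(t - 1)) dt + ∫(4/(t + 3)) dt + ∫(3/(t**2 + 4)) dt.
Step 2. Evaluate the standard form [assuming t > 1]: now 3*log(t - 1) + ∫(4/t) dt + ∫(4/(t + 3)) dt + ∫(3/(t**2 + 4)) dt.
Step 3. Evaluate the standard form [assuming t > -3]: now 3*log(t - 1) + 4*log(t + 3) + ∫(4/t) dt + ∫(3/(t**2 + 4)) dt.
Step 4. Evaluate the standard form [assuming t > 0]: now 4*log(t) + 3*log(t - 1) + 4*log(t + 3) + ∫(3/(t**2 + 4)) dt.
Step 5. Evaluate the standard form: now 4*log(t) + 3*log(t - 1) + 4*log(t + 3) + 3*atan(t/2)/2.
Answer: 4*log(t) + 3*log(t - 1) + 4*log(t + 3) + 3*atan(t/2)/2.


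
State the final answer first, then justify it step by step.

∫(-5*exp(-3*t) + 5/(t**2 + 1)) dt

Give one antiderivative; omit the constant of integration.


The answer is 5*atan(t) + 5*exp(-3*t)/3.
Step 1. Rewrite: now ∫(5/(t**2 + 1)) dt + ∫(-5*exp(-3*t)) dt.
Step 2. Evaluate the standard form: now ∫(5/(t**2 + 1)) dt + 5*exp(-3*t)/3.
Step 3. Evaluate the standard form: now 5*atan(t) + 5*exp(-3*t)/3.
Answer: 5*atan(t) + 5*exp(-3*t)/3.


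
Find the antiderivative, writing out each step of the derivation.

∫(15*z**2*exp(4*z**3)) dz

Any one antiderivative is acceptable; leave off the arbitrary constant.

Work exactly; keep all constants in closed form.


Step 1. Substitute u = z**3, turning ∫(15*z**2*exp(4*z**3)) dz into ∫(5*exp(4*u)) du: now ∫(5*exp(4*u)) du.
Step 2. Evaluate the standard form: now 5*exp(4*u)/4.
Step 3. Substitute back u = z**3: now 5*exp(4*z**3)/4.
Answer: 5*exp(4*z**3)/4.


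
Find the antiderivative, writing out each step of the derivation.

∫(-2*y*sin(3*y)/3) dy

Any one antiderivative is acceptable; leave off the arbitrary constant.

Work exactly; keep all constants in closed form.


Step 1. Integrate ∫(-2*y*sin(3*y)/3) dy by parts with u = y, dv = (-2*sin(3*y)/3) dy, so v = 2*cos(3*y)/9: now 2*y*cos(3*y)/9 + ∫(-2*cos(3*y)/9) dy.
Step 2. Evaluate the standard form: now 2*y*cos(3*y)/9 - 2*sin(3*y)/27.
Answer: 2*y*cos(3*y)/9 - 2*sin(3*y)/27.


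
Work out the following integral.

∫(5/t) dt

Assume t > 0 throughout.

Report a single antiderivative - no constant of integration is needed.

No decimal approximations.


Answer: 5*log(t).


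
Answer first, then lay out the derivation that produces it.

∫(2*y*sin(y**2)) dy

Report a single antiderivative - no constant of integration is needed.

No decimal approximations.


The answer is -cos(y**2).
Step 1. Substitute u = y**2, turning ∫(2*y*sin(y**2)) dy into ∫(sin(u)) du: now ∫(sin(u)) du.
Step 2. Evaluate the standard form: now -cos(u).
Step 3. Substitute back u = y**2: now -cos(y**2).
Answer: -cos(y**2).


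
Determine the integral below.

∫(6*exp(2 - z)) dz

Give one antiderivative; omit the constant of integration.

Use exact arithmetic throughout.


Answer: -6*exp(2 - z).


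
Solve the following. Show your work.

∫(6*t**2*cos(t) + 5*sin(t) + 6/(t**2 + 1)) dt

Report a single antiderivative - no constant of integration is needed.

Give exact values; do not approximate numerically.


Step 1. Rewrite: now ∫(6*t**2*cos(t)) dt + ∫(6/(t**2 + 1)) dt + ∫(5*sin(t)) dt.
Step 2. Evaluate the standard form: now 6*atan(t) + ∫(6*t**2*cos(t)) dt + ∫(5*sin(t)) dt.
Step 3. Evaluate the standard form: now -5*cos(t) + 6*atan(t) + ∫(6*t**2*cos(t)) dt.
Step 4. Integrate ∫(6*t**2*cos(t)) dt by parts with u = t**2, dv = (6*cos(t)) dt, so v = 6*sin(t): now 6*t**2*sin(t) - 5*cos(t) + 6*atan(t) + ∫(-12*t*sin(t)) dt.
Step 5. Integrate ∫(-12*t*sin(t)) dt by parts with u = t, dv = (-12*sin(t)) dt, so v = 12*cos(t): now 6*t**2*sin(t) + 12*t*cos(t) - 5*cos(t) + 6*atan(t) + ∫(-12*cos(t)) dt.
Step 6. Evaluate the standard form: now 6*t**2*sin(t) + 12*t*cos(t) - 12*sin(t) - 5*cos(t) + 6*atan(t).
Answer: 6*t**2*sin(t) + 12*t*cos(t) - 12*sin(t) - 5*cos(t) + 6*atan(t).


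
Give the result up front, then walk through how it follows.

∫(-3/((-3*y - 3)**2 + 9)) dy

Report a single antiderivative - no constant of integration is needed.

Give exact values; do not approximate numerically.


The answer is -atan(y + 1)/3.
Step 1. Substitute u = -3*y - 3, turning ∫(-3/((-3*y - 3)**2 + 9)) dy into ∫(1/(u**2 + 9)) du: now ∫(1/(u**2 + 9)) du.
Step 2. Evaluate the standard form: now atan(u/3)/3.
Step 3. Substitute back u = -3*y - 3: now -atan(y + 1)/3.
Answer: -atan(y + 1)/3.


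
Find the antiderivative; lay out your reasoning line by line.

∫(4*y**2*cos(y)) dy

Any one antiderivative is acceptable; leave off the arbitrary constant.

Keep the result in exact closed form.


Step 1. Integrate ∫(4*y**2*cos(y)) dy by parts with u = y**2, dv = (4*cos(y)) dy, so v = 4*sin(y): now 4*y**2*sin(y) + ∫(-8*y*sin(y)) dy.
Step 2. Integrate ∫(-8*y*sin(y)) dy by parts with u = y, dv = (-8*sin(y)) dy, so v = 8*cos(y): now 4*y**2*sin(y) + 8*y*cos(y) + ∫(-8*cos(y)) dy.
Step 3. Evaluate the standard form: now 4*y**2*sin(y) + 8*y*cos(y) - 8*sin(y).
Answer: 4*y**2*sin(y) + 8*y*cos(y) - 8*sin(y).


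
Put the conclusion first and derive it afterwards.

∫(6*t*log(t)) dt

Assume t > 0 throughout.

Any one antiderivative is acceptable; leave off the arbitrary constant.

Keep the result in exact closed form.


The answer is 3*t**2*log(t) - 3*t**2/2.
Step 1. Integrate ∫(6*t*log(t)) dt by parts with u = log(t), dv = (6*t) dt, so v = 3*t**2 [assuming t > 0]: now 3*t**2*log(t) + ∫(-3*t) dt.
Step 2. Evaluate the standard form: now 3*t**2*log(t) - 3*t**2/2.
Answer: 3*t**2*log(t) - 3*t**2/2.


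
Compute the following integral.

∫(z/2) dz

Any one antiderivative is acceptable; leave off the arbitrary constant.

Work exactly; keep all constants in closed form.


Answer: z**2/4.


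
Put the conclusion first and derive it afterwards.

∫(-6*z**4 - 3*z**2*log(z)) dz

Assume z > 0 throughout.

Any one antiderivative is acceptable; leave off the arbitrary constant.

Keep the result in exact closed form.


The answer is -6*z**5/5 - z**3*log(z) + z**3/3.
Step 1. Rewrite: now ∫(-6*z**4) dz + ∫(-3*z**2*log(z)) dz.
Step 2. Evaluate the standard form: now -6*z**5/5 + ∫(-3*z**2*log(z)) dz.
Step 3. Integrate ∫(-3*z**2*log(z)) dz by parts with u = log(z), dv = (-3*z**2) dz, so v = -z**3 [assuming z > 0]: now -6*z**5/5 - z**3*log(z) + ∫(z**2) dz.
Step 4. Evaluate the standard form: now -6*z**5/5 - z**3*log(z) + z**3/3.
Answer: -6*z**5/5 - z**3*log(z) + z**3/3.


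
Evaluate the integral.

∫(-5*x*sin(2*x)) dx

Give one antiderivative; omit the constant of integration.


Answer: 5*x*cos(2*x)/2 - 5*sin(2*x)/4.


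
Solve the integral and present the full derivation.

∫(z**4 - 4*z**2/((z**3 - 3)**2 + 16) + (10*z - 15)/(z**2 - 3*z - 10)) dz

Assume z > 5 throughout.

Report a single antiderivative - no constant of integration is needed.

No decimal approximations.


Step 1. Rewrite: now ∫(z**4) dz + ∫(-4*z**2/((z**3 - 3)**2 + 16)) dz + ∫((10*z - 15)/(z**2 - 3*z - 10)) dz.
Step 2. Evaluate the standard form: now z**5/5 + ∫(-4*z**2/((z**3 - 3)**2 + 16)) dz + ∫((10*z - 15)/(z**2 - 3*z - 10)) dz.
Step 3. Substitute u = z**3 - 3, turning ∫(-4*z**2/((z**3 - 3)**2 + 16)) dz into ∫(-4/(3*(u**2 + 16))) du: now z**5/5 + ∫((10*z - 15)/(z**2 - 3*z - 10)) dz + ∫(-4/(3*(u**2 + 16))) du.
Step 4. Evaluate the standard form: now z**5/5 - atan(u/4)/3 + ∫((10*z - 15)/(z**2 - 3*z - 10)) dz.
Step 5. Substitute back u = z**3 - 3: now z**5/5 - atan(z**3/4 - 3/4)/3 + ∫((10*z - 15)/(z**2 - 3*z - 10)) dz.
Step 6. Decompose ∫((10*z - 15)/(z**2 - 3*z - 10)) dz by partial fractions, (10*z - 15)/(z**2 - 3*z - 10) = 5/(z + 2) + 5/(z - 5): now z**5/5 - atan(z**3/4 - 3/4)/3 + ∫(5/(z - 5)) dz + ∫(5/(z + 2)) dz.
Step 7. Evaluate the standard form [assuming z > -2]: now z**5/5 + 5*log(z + 2) - atan(z**3/4 - 3/4)/3 + ∫(5/(z - 5)) dz.
Step 8. Evaluate the standard form [assuming z > 5]: now z**5/5 + 5*log(z - 5) + 5*log(z + 2) - atan(z**3/4 - 3/4)/3.
Answer: z**5/5 + 5*log(z - 5) + 5*log(z + 2) - atan(z**3/4 - 3/4)/3.


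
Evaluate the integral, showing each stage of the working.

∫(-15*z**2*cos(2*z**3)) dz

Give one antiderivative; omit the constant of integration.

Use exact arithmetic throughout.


Step 1. Substitute u = z**3, turning ∫(-15*z**2*cos(2*z**3)) dz into ∫(-5*cos(2*u)) du: now ∫(-5*cos(2*u)) du.
Step 2. Evaluate the standard form: now -5*sin(2*u)/2.
Step 3. Substitute back u = z**3: now -5*sin(2*z**3)/2.
Answer: -5*sin(2*z**3)/2.


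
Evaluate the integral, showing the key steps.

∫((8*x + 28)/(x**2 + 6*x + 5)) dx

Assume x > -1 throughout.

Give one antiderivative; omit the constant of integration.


Step 1. Decompose ∫((8*x + 28)/(x**2 + 6*x + 5)) dx by partial fractions, (8*x + 28)/(x**2 + 6*x + 5) = 3/(x + 5) + 5/(x + 1): now ∫(5/(x + 1)) dx + ∫(3/(x + 5)) dx.
Step 2. Evaluate the standard form [assuming x > -1]: now 5*log(x + 1) + ∫(3/(x + 5)) dx.
Step 3. Evaluate the standard form [assuming x > -5]: now 5*log(x + 1) + 3*log(x + 5).
Answer: 5*log(x + 1) + 3*log(x + 5).


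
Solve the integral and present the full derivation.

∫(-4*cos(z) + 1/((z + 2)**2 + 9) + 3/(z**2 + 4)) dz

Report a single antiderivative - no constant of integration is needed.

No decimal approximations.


Step 1. Rewrite: now ∫(3/(z**2 + 4)) dz + ∫(1/((z + 2)**2 + 9)) dz + ∫(-4*cos(z)) dz.
Step 2. Evaluate the standard form: now 3*atan(z/2)/2 + ∫(1/((z + 2)**2 + 9)) dz + ∫(-4*cos(z)) dz.
Step 3. Substitute u = z + 2, turning ∫(1/((z + 2)**2 + 9)) dz into ∫(1/(u**2 + 9)) du: now 3*atan(z/2)/2 + ∫(1/(u**2 + 9)) du + ∫(-4*cos(z)) dz.
Step 4. Evaluate the standard form: now atan(u/3)/3 + 3*atan(z/2)/2 + ∫(-4*cos(z)) dz.
Step 5. Substitute back u = z + 2: now 3*atan(z/2)/2 + atan(z/3 + 2/3)/3 + ∫(-4*cos(z)) dz.
Step 6. Evaluate the standard form: now -4*sin(z) + 3*atan(z/2)/2 + atan(z/3 + 2/3)/3.
Answer: -4*sin(z) + 3*atan(z/2)/2 + atan(z/3 + 2/3)/3.


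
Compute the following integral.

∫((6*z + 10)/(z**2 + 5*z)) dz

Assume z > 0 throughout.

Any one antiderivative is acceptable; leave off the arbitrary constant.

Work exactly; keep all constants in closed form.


Answer: 2*log(z) + 4*log(z + 5).


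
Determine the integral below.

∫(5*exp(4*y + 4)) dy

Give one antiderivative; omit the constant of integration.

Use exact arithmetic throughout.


Answer: 5*exp(4*y + 4)/4.


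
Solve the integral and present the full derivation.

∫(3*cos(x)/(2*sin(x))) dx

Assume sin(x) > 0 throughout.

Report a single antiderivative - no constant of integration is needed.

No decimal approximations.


Step 1. Substitute u = sin(x), turning ∫(3*cos(x)/(2*sin(x))) dx into ∫(3/(2*u)) du: now ∫(3/(2*u)) du.
Step 2. Evaluate the standard form [assuming u > 0]: now 3*log(u)/2.
Step 3. Substitute back u = sin(x): now 3*log(sin(x))/2.
Answer: 3*log(sin(x))/2.


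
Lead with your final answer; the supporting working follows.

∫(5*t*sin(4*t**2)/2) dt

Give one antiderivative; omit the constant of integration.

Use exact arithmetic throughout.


The answer is -5*cos(4*t**2)/16.
Step 1. Substitute u = t**2, turning ∫(5*t*sin(4*t**2)/2) dt into ∫(5*sin(4*u)/4) du: now ∫(5*sin(4*u)/4) du.
Step 2. Evaluate the standard form: now -5*cos(4*u)/16.
Step 3. Substitute back u = t**2: now -5*cos(4*t**2)/16.
Answer: -5*cos(4*t**2)/16.


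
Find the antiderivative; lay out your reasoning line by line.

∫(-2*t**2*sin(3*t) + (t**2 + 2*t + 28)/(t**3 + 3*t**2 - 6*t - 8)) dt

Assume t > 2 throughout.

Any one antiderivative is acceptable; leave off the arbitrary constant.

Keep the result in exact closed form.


Step 1. Rewrite: now ∫(-2*t**2*sin(3*t)) dt + ∫((t**2 + 2*t + 28)/(t**3 + 3*t**2 - 6*t - 8)) dt.
Step 2. Decompose ∫((t**2 + 2*t + 28)/(t**3 + 3*t**2 - 6*t - 8)) dt by partial fractions, (t**2 + 2*t + 28)/(t**3 + 3*t**2 - 6*t - 8) = 2/(t + 4) - 3/(t + 1) + 2/(t - 2): now ∫(-2*t**2*sin(3*t)) dt + ∫(2/(t - 2)) dt + ∫(-3/(t + 1)) dt + ∫(2/(t + 4)) dt.
Step 3. Evaluate the standard form [assuming t > -1]: now -3*log(t + 1) + ∫(-2*t**2*sin(3*t)) dt + ∫(2/(t - 2)) dt + ∫(2/(t + 4)) dt.
Step 4. Evaluate the standard form [assuming t > 2]: now 2*log(t - 2) - 3*log(t + 1) + ∫(-2*t**2*sin(3*t)) dt + ∫(2/(t + 4)) dt.
Step 5. Evaluate the standard form [assuming t > -4]: now 2*log(t - 2) - 3*log(t + 1) + 2*log(t + 4) + ∫(-2*t**2*sin(3*t)) dt.
Step 6. Integrate ∫(-2*t**2*sin(3*t)) dt by parts with u = t**2, dv = (-2*sin(3*t)) dt, so v = 2*cos(3*t)/3: now 2*t**2*cos(3*t)/3 + 2*log(t - 2) - 3*log(t + 1) + 2*log(t + 4) + ∫(-4*t*cos(3*t)/3) dt.
Step 7. Integrate ∫(-4*t*cos(3*t)/3) dt by parts with u = t, dv = (-4*cos(3*t)/3) dt, so v = -4*sin(3*t)/9: now 2*t**2*cos(3*t)/3 - 4*t*sin(3*t)/9 + 2*log(t - 2) - 3*log(t + 1) + 2*log(t + 4) + ∫(4*sin(3*t)/9) dt.
Step 8. Evaluate the standard form: now 2*t**2*cos(3*t)/3 - 4*t*sin(3*t)/9 + 2*log(t - 2) - 3*log(t + 1) + 2*log(t + 4) - 4*cos(3*t)/27.
Answer: 2*t**2*cos(3*t)/3 - 4*t*sin(3*t)/9 + 2*log(t - 2) - 3*log(t + 1) + 2*log(t + 4) - 4*cos(3*t)/27.


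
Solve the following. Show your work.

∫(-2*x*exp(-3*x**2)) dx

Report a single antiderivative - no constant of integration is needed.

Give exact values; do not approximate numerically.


Step 1. Substitute u = x**2, turning ∫(-2*x*exp(-3*x**2)) dx into ∫(-exp(-3*u)) du: now ∫(-exp(-3*u)) du.
Step 2. Evaluate the standard form: now exp(-3*u)/3.
Step 3. Substitute back u = x**2: now exp(-3*x**2)/3.
Answer: exp(-3*x**2)/3.


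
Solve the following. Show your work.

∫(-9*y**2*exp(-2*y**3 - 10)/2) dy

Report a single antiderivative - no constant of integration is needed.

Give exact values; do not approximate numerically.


Step 1. Substitute u = y**3 + 5, turning ∫(-9*y**2*exp(-2*y**3 - 10)/2) dy into ∫(-3*exp(-2*u)/2) du: now ∫(-3*exp(-2*u)/2) du.
Step 2. Evaluate the standard form: now 3*exp(-2*u)/4.
Step 3. Substitute back u = y**3 + 5: now 3*exp(-2*y**3 - 10)/4.
Answer: 3*exp(-2*y**3 - 10)/4.


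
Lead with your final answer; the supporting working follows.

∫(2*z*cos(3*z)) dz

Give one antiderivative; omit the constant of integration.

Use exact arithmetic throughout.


The answer is 2*z*sin(3*z)/3 + 2*cos(3*z)/9.
Step 1. Integrate ∫(2*z*cos(3*z)) dz by parts with u = z, dv = (2*cos(3*z)) dz, so v = 2*sin(3*z)/3: now 2*z*sin(3*z)/3 + ∫(-2*sin(3*z)/3) dz.
Step 2. Evaluate the standard form: now 2*z*sin(3*z)/3 + 2*cos(3*z)/9.
Answer: 2*z*sin(3*z)/3 + 2*cos(3*z)/9.


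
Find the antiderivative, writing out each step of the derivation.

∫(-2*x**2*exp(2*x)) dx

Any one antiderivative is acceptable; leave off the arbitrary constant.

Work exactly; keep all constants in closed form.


Step 1. Integrate ∫(-2*x**2*exp(2*x)) dx by parts with u = x**2, dv = (-2*exp(2*x)) dx, so v = -exp(2*x): now -x**2*exp(2*x) + ∫(2*x*exp(2*x)) dx.
Step 2. Integrate ∫(2*x*exp(2*x)) dx by parts with u = x, dv = (2*exp(2*x)) dx, so v = exp(2*x): now -x**2*exp(2*x) + x*exp(2*x) + ∫(-exp(2*x)) dx.
Step 3. Evaluate the standard form: now -x**2*exp(2*x) + x*exp(2*x) - exp(2*x)/2.
Answer: -x**2*exp(2*x) + x*exp(2*x) - exp(2*x)/2.
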